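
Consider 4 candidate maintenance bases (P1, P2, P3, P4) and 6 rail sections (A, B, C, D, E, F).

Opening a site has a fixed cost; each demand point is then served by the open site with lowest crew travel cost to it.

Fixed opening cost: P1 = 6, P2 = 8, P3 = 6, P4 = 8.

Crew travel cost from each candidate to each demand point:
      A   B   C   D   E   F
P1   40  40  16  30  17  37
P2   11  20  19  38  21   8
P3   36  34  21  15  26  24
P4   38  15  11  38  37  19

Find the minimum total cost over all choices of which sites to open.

103

Open {P2, P3, P4}: assign each demand point to its cheapest open site.
  A→P2 11, B→P4 15, C→P4 11, D→P3 15, E→P2 21, F→P2 8
  crew travel cost 81, fixed 22 → total 103.
Compare {P1, P2, P3, P4}: crew travel cost 77 + fixed 28 = 105.
Compare {P1, P2, P3}: crew travel cost 87 + fixed 20 = 107.
Compare {P2, P3}: crew travel cost 94 + fixed 14 = 108.
All other subsets cost ≥ 105. Minimum total cost: 103.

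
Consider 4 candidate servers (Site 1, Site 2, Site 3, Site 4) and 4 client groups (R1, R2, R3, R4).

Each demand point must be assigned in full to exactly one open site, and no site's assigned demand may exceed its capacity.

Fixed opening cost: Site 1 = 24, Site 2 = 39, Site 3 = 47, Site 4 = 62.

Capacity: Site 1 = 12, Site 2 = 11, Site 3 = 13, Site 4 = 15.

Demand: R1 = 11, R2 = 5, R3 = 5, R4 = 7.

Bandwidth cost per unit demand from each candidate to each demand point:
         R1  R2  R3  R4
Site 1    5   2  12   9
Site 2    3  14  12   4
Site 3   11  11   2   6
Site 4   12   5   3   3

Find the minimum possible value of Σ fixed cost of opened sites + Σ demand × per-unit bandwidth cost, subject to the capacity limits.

Open {Site 1, Site 2, Site 4}; cheapest assignment that respects the capacities:
  Site 1 (cap 12, load 5): R2 — cost 5×2 = 10
  Site 2 (cap 11, load 11): R1 — cost 11×3 = 33
  Site 4 (cap 15, load 12): R3, R4 — cost 5×3 + 7×3 = 36
  Shipping 79, fixed 125 → total 204.
  Any other capacity-feasible assignment to {Site 1, Site 2, Site 4} ships for at least 79.
Compare {Site 1, Site 2, Site 3}: its best feasible assignment gives total 205.
Compare {Site 2, Site 3, Site 4}: its best feasible assignment gives total 237.
Every other set of open sites that can feasibly serve all demand totals ≥ 205 even under its best assignment. Minimum: 204.

204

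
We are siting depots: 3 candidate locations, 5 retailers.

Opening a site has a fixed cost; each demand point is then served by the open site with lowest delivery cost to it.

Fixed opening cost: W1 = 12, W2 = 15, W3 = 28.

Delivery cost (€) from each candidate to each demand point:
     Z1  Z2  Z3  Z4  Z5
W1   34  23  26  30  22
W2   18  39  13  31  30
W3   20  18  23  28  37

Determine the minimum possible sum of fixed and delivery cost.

Open {W1, W2}: assign each demand point to its cheapest open site.
  Z1→W2 18, Z2→W1 23, Z3→W2 13, Z4→W1 30, Z5→W1 22
  delivery cost 106, fixed 27 → total 133.
Compare {W2}: delivery cost 131 + fixed 15 = 146.
Compare {W1}: delivery cost 135 + fixed 12 = 147.
Compare {W2, W3}: delivery cost 107 + fixed 43 = 150.
All other subsets cost ≥ 146. Minimum total cost: 133.

133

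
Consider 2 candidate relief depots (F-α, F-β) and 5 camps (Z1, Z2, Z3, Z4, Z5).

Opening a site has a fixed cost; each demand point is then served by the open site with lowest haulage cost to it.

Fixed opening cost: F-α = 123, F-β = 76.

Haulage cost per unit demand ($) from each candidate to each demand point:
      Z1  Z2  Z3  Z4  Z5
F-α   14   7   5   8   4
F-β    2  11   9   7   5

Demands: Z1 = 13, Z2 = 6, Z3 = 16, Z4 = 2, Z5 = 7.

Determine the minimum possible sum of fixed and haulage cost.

Open {F-β}: assign each demand point to its cheapest open site.
  Z1→F-β 13×2=26, Z2→F-β 6×11=66, Z3→F-β 16×9=144, Z4→F-β 2×7=14, Z5→F-β 7×5=35
  haulage cost 285, fixed 76 → total 361.
Compare {F-α, F-β}: haulage cost 190 + fixed 199 = 389.
Compare {F-α}: haulage cost 348 + fixed 123 = 471.

361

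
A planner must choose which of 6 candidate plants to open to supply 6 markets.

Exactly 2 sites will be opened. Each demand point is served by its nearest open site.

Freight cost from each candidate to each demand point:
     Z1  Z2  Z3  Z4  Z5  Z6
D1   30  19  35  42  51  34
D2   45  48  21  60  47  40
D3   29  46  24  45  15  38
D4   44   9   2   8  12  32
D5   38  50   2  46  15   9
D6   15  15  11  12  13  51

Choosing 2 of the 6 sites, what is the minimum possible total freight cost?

66

Open {D5, D6}.
  Z1→D6 15, Z2→D6 15, Z3→D5 2, Z4→D6 12, Z5→D6 13, Z6→D5 9  ⇒ total 66.
Compare {D4, D5}: total 78.
Compare {D4, D6}: total 78.
No size-2 selection does better; minimum is 66.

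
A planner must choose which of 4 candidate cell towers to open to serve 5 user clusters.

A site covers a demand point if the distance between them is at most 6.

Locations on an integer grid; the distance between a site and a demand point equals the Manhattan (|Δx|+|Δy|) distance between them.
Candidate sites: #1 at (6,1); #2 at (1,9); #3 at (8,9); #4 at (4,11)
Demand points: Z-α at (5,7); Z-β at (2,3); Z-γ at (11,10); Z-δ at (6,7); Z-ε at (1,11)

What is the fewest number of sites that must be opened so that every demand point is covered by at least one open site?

3

Coverage sets (demand points within 6 of each site):
  #1: {Z-β, Z-δ}
  #2: {Z-α, Z-ε}
  #3: {Z-α, Z-γ, Z-δ}
  #4: {Z-α, Z-δ, Z-ε}
No 2 sites suffice: every size-2 union leaves at least one demand point uncovered.
But {#1, #2, #3} covers everything, so the minimum is 3.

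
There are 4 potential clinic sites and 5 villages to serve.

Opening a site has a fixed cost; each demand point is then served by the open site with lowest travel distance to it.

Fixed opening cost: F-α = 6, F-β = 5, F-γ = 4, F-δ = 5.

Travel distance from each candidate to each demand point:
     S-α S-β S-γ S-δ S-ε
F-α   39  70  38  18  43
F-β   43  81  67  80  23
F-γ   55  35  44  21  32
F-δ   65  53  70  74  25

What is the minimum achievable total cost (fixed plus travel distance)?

168

Open {F-α, F-β, F-γ}: assign each demand point to its cheapest open site.
  S-α→F-α 39, S-β→F-γ 35, S-γ→F-α 38, S-δ→F-α 18, S-ε→F-β 23
  travel distance 153, fixed 15 → total 168.
Compare {F-α, F-γ, F-δ}: travel distance 155 + fixed 15 = 170.
Compare {F-α, F-γ}: travel distance 162 + fixed 10 = 172.
Compare {F-α, F-β, F-γ, F-δ}: travel distance 153 + fixed 20 = 173.
All other subsets cost ≥ 170. Minimum total cost: 168.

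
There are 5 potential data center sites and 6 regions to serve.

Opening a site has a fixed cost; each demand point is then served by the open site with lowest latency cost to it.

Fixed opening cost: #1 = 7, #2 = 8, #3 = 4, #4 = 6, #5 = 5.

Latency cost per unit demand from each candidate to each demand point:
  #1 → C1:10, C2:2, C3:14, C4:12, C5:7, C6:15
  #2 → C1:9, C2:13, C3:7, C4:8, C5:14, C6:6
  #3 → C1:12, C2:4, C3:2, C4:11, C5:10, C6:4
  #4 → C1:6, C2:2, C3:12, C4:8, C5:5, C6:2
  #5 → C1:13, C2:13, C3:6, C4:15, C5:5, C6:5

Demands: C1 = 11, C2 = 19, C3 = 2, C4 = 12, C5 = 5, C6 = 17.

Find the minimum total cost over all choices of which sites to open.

273

Open {#3, #4}: assign each demand point to its cheapest open site.
  C1→#4 11×6=66, C2→#4 19×2=38, C3→#3 2×2=4, C4→#4 12×8=96, C5→#4 5×5=25, C6→#4 17×2=34
  latency cost 263, fixed 10 → total 273.
Compare {#3, #4, #5}: latency cost 263 + fixed 15 = 278.
Compare {#1, #3, #4}: latency cost 263 + fixed 17 = 280.
Compare {#2, #3, #4}: latency cost 263 + fixed 18 = 281.
All other subsets cost ≥ 278. Minimum total cost: 273.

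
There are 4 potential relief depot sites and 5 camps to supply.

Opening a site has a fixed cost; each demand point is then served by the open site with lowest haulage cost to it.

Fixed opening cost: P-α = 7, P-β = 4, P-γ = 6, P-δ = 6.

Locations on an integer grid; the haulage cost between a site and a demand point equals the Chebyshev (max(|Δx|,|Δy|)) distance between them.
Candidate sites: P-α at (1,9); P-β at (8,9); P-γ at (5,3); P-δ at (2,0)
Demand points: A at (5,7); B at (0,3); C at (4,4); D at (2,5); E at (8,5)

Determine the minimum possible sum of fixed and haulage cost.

22

Open {P-γ}: assign each demand point to its cheapest open site.
  A→P-γ 4, B→P-γ 5, C→P-γ 1, D→P-γ 3, E→P-γ 3
  haulage cost 16, fixed 6 → total 22.
Compare {P-β, P-γ}: haulage cost 15 + fixed 10 = 25.
Compare {P-γ, P-δ}: haulage cost 14 + fixed 12 = 26.
Compare {P-α, P-γ}: haulage cost 16 + fixed 13 = 29.
All other subsets cost ≥ 25. Minimum total cost: 22.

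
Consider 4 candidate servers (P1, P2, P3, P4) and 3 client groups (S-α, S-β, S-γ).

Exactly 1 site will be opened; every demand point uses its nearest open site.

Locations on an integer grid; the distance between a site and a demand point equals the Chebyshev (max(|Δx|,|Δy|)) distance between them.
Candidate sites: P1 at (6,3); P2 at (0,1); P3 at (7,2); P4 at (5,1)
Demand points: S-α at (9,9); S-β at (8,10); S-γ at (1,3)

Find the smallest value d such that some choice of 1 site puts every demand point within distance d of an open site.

7

Open {P1}.
  Farthest demand point is S-β at distance 7 (to P1); all others are ≤ 7.
With {P3} the worst case is 8.
With {P2} the worst case is 9.
No size-1 selection achieves below 7.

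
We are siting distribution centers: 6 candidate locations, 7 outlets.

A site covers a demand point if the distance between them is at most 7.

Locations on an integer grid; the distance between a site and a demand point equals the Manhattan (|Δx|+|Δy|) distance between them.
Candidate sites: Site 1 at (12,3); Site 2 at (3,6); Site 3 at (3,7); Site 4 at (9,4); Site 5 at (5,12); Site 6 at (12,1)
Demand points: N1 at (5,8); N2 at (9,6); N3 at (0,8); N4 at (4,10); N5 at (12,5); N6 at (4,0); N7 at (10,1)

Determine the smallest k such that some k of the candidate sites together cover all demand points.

Coverage sets (demand points within 7 of each site):
  Site 1: {N2, N5, N7}
  Site 2: {N1, N2, N3, N4, N6}
  Site 3: {N1, N2, N3, N4}
  Site 4: {N2, N5, N7}
  Site 5: {N1, N4}
  Site 6: {N5, N7}
No single site covers all 7 demand points.
But {Site 1, Site 2} covers everything, so the minimum is 2.

2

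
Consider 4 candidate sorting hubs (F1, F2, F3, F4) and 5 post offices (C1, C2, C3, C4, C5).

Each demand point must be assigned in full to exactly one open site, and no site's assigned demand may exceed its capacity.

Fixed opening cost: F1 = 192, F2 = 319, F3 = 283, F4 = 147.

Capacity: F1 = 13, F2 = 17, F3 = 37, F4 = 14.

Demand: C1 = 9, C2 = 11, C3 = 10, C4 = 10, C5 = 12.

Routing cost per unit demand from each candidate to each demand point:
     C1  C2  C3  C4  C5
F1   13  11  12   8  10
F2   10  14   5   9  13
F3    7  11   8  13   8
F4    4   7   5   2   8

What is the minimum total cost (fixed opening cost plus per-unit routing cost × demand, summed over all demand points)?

Open {F1, F3, F4}; cheapest assignment that respects the capacities:
  F1 (cap 13, load 11): C2 — cost 11×11 = 121
  F3 (cap 37, load 31): C1, C3, C5 — cost 9×7 + 10×8 + 12×8 = 239
  F4 (cap 14, load 10): C4 — cost 10×2 = 20
  Shipping 380, fixed 622 → total 1002.
  Any other capacity-feasible assignment to {F1, F3, F4} ships for at least 380.
Compare {F2, F3, F4}: its best feasible assignment gives total 1099.
Compare {F1, F2, F3}: its best feasible assignment gives total 1204.
Every other set of open sites that can feasibly serve all demand totals ≥ 1099 even under its best assignment. Minimum: 1002.

1002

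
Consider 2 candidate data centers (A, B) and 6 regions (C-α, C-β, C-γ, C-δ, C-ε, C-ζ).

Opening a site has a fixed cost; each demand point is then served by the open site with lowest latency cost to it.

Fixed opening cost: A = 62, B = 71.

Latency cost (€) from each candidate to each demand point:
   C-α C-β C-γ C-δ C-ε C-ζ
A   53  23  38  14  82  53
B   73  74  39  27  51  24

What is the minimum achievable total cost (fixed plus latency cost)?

325

Open {A}: assign each demand point to its cheapest open site.
  C-α→A 53, C-β→A 23, C-γ→A 38, C-δ→A 14, C-ε→A 82, C-ζ→A 53
  latency cost 263, fixed 62 → total 325.
Compare {A, B}: latency cost 203 + fixed 133 = 336.
Compare {B}: latency cost 288 + fixed 71 = 359.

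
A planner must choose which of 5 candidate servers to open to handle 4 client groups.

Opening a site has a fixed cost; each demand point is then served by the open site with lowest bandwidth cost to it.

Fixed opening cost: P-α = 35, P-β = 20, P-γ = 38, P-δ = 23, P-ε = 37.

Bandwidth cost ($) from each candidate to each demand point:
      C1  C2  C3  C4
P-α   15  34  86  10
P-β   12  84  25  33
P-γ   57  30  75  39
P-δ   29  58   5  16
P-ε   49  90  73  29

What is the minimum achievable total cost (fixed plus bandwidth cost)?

Open {P-α, P-δ}: assign each demand point to its cheapest open site.
  C1→P-α 15, C2→P-α 34, C3→P-δ 5, C4→P-α 10
  bandwidth cost 64, fixed 58 → total 122.
Compare {P-δ}: bandwidth cost 108 + fixed 23 = 131.
Compare {P-β, P-δ}: bandwidth cost 91 + fixed 43 = 134.
Compare {P-α, P-β}: bandwidth cost 81 + fixed 55 = 136.
All other subsets cost ≥ 131. Minimum total cost: 122.

122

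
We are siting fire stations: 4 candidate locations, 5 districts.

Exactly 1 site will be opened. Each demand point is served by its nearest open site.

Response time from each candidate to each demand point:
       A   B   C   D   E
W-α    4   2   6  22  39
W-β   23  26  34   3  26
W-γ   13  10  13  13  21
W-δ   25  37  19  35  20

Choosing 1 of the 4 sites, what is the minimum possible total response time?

70

Open {W-γ}.
  A→W-γ 13, B→W-γ 10, C→W-γ 13, D→W-γ 13, E→W-γ 21  ⇒ total 70.
Compare {W-α}: total 73.
Compare {W-β}: total 112.
No size-1 selection does better; minimum is 70.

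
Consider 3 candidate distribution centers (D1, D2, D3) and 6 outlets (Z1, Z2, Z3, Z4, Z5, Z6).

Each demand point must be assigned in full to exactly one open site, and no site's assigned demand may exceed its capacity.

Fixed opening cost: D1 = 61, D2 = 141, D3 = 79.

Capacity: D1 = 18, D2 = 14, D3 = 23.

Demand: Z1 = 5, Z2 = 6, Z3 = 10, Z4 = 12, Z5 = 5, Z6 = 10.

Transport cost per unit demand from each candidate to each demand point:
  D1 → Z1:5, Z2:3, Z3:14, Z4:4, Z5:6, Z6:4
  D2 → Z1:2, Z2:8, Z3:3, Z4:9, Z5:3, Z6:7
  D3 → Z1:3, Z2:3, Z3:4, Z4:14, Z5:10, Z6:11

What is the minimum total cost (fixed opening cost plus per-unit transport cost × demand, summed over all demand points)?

502

Open {D1, D2, D3}; cheapest assignment that respects the capacities:
  D1 (cap 18, load 17): Z4, Z5 — cost 12×4 + 5×6 = 78
  D2 (cap 14, load 10): Z6 — cost 10×7 = 70
  D3 (cap 23, load 21): Z1, Z2, Z3 — cost 5×3 + 6×3 + 10×4 = 73
  Shipping 221, fixed 281 → total 502.
  Any other capacity-feasible assignment to {D1, D2, D3} ships for at least 221.
Total demand is 48 and no other set of sites has combined capacity ≥ 48, so {D1, D2, D3} is the only feasible choice of open sites. Minimum: 502.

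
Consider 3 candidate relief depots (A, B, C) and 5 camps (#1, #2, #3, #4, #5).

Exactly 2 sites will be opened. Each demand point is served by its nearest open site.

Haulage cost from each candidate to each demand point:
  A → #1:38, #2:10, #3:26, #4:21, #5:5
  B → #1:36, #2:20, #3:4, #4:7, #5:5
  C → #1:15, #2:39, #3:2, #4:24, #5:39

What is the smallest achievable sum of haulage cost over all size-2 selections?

49

Open {B, C}.
  #1→C 15, #2→B 20, #3→C 2, #4→B 7, #5→B 5  ⇒ total 49.
Compare {A, C}: total 53.
Compare {A, B}: total 62.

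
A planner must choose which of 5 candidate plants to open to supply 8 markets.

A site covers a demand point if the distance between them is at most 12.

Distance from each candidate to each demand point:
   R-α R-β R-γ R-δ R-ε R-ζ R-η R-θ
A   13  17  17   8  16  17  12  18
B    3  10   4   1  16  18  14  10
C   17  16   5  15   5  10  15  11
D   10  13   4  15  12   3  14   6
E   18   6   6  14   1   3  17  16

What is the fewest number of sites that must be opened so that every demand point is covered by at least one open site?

Coverage sets (demand points within 12 of each site):
  A: {R-δ, R-η}
  B: {R-α, R-β, R-γ, R-δ, R-θ}
  C: {R-γ, R-ε, R-ζ, R-θ}
  D: {R-α, R-γ, R-ε, R-ζ, R-θ}
  E: {R-β, R-γ, R-ε, R-ζ}
No 2 sites suffice: every size-2 union leaves at least one demand point uncovered.
But {A, B, C} covers everything, so the minimum is 3.

3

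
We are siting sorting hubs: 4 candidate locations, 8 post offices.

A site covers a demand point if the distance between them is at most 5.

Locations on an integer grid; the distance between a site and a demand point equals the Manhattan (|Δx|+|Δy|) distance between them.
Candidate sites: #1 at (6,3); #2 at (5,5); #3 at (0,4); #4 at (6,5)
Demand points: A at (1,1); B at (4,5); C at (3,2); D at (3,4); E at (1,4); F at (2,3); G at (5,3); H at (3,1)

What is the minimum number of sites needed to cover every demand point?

2

Coverage sets (demand points within 5 of each site):
  #1: {B, C, D, F, G, H}
  #2: {B, C, D, E, F, G}
  #3: {A, B, C, D, E, F}
  #4: {B, D, G}
No single site covers all 8 demand points.
But {#1, #3} covers everything, so the minimum is 2.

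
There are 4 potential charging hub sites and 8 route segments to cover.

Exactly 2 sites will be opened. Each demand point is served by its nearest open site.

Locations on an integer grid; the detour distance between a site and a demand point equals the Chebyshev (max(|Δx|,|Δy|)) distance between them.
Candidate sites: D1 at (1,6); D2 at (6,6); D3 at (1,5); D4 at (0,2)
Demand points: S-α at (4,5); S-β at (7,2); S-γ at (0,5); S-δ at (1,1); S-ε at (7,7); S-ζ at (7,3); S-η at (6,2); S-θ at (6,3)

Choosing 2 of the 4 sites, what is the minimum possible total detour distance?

Open {D2, D4}.
  S-α→D2 2, S-β→D2 4, S-γ→D4 3, S-δ→D4 1, S-ε→D2 1, S-ζ→D2 3, S-η→D2 4, S-θ→D2 3  ⇒ total 21.
Compare {D2, D3}: total 22.
Compare {D1, D2}: total 23.
No size-2 selection does better; minimum is 21.

21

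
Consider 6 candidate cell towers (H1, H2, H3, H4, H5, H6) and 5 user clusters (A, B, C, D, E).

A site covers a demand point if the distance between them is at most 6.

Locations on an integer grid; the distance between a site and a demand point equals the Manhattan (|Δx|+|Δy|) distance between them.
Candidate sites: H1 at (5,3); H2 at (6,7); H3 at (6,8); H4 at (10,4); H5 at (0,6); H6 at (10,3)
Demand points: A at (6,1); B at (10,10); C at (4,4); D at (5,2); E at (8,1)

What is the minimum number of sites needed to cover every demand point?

Coverage sets (demand points within 6 of each site):
  H1: {A, C, D, E}
  H2: {A, C, D}
  H3: {B, C}
  H4: {B, C, E}
  H5: {C}
  H6: {A, D, E}
No single site covers all 5 demand points.
But {H1, H3} covers everything, so the minimum is 2.

2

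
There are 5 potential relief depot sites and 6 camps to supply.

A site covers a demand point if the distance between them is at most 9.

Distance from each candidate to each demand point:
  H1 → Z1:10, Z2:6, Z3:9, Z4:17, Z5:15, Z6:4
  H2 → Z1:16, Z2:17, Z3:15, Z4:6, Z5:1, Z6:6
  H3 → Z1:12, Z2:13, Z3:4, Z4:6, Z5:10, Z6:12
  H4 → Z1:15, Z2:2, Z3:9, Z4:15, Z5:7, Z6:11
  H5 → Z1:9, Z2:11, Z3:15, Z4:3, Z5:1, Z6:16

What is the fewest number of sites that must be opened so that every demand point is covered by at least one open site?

2

Coverage sets (demand points within 9 of each site):
  H1: {Z2, Z3, Z6}
  H2: {Z4, Z5, Z6}
  H3: {Z3, Z4}
  H4: {Z2, Z3, Z5}
  H5: {Z1, Z4, Z5}
No single site covers all 6 demand points.
But {H1, H5} covers everything, so the minimum is 2.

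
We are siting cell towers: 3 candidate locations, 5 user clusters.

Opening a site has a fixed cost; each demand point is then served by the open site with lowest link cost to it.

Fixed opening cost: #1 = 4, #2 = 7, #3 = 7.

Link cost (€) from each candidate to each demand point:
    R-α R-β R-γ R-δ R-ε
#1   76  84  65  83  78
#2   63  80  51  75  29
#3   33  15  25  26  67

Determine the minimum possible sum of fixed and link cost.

142

Open {#2, #3}: assign each demand point to its cheapest open site.
  R-α→#3 33, R-β→#3 15, R-γ→#3 25, R-δ→#3 26, R-ε→#2 29
  link cost 128, fixed 14 → total 142.
Compare {#1, #2, #3}: link cost 128 + fixed 18 = 146.
Compare {#3}: link cost 166 + fixed 7 = 173.
Compare {#1, #3}: link cost 166 + fixed 11 = 177.
All other subsets cost ≥ 146. Minimum total cost: 142.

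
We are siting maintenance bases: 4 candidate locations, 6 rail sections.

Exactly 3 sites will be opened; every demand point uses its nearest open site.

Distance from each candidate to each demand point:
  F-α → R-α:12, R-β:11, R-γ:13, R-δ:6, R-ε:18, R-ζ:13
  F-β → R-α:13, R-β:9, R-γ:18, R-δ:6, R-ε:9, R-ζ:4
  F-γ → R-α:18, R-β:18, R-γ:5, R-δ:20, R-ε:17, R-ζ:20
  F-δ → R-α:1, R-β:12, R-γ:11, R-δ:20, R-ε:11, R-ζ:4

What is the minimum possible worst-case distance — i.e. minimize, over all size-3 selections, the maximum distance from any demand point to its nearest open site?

Open {F-β, F-γ, F-δ}.
  Farthest demand point is R-β at distance 9 (to F-β); all others are ≤ 9.
With {F-α, F-β, F-δ} the worst case is 11.
With {F-α, F-γ, F-δ} the worst case is 11.
No size-3 selection achieves below 9.

9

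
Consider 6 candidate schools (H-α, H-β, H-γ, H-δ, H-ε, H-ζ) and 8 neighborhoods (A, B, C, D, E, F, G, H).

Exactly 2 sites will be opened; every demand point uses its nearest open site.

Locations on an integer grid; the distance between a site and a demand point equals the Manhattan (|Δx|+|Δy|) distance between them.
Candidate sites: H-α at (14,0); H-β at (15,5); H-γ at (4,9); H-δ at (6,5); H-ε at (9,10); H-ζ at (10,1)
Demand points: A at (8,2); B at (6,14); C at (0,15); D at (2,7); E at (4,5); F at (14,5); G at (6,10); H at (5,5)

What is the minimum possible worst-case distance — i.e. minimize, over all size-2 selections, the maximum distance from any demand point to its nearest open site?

Open {H-α, H-γ}.
  Farthest demand point is C at distance 10 (to H-γ); all others are ≤ 10.
With {H-β, H-γ} the worst case is 10.
With {H-γ, H-δ} the worst case is 10.
No size-2 selection achieves below 10.

10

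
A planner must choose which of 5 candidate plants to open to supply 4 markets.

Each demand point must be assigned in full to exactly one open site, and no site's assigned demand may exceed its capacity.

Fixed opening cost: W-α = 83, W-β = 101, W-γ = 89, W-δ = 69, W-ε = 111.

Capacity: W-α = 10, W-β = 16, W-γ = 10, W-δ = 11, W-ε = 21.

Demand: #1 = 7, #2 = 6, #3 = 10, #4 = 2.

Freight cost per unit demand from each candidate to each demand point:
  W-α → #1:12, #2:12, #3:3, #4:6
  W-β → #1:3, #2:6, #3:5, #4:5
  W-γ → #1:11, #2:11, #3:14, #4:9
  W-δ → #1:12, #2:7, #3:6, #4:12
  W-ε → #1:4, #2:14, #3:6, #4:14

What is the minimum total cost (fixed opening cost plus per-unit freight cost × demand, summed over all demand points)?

Open {W-α, W-β}; cheapest assignment that respects the capacities:
  W-α (cap 10, load 10): #3 — cost 10×3 = 30
  W-β (cap 16, load 15): #1, #2, #4 — cost 7×3 + 6×6 + 2×5 = 67
  Shipping 97, fixed 184 → total 281.
  Any other capacity-feasible assignment to {W-α, W-β} ships for at least 97.
Compare {W-β, W-δ}: its best feasible assignment gives total 297.
Compare {W-δ, W-ε}: its best feasible assignment gives total 334.
Every other set of open sites that can feasibly serve all demand totals ≥ 297 even under its best assignment. Minimum: 281.

281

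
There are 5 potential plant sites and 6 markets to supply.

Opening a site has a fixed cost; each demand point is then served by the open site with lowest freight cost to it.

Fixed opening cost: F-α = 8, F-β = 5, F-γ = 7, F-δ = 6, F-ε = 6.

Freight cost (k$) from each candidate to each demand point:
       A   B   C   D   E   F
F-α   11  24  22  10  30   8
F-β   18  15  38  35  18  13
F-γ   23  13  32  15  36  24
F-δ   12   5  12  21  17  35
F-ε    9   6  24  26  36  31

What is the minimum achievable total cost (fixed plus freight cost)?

Open {F-α, F-δ}: assign each demand point to its cheapest open site.
  A→F-α 11, B→F-δ 5, C→F-δ 12, D→F-α 10, E→F-δ 17, F→F-α 8
  freight cost 63, fixed 14 → total 77.
Compare {F-α, F-δ, F-ε}: freight cost 61 + fixed 20 = 81.
Compare {F-α, F-β, F-δ}: freight cost 63 + fixed 19 = 82.
Compare {F-α, F-γ, F-δ}: freight cost 63 + fixed 21 = 84.
All other subsets cost ≥ 81. Minimum total cost: 77.

77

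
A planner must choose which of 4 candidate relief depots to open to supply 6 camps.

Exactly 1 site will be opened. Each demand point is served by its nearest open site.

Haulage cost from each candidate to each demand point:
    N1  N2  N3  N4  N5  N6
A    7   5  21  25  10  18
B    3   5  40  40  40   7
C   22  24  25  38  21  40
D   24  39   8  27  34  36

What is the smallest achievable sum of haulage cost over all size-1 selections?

Open {A}.
  N1→A 7, N2→A 5, N3→A 21, N4→A 25, N5→A 10, N6→A 18  ⇒ total 86.
Compare {B}: total 135.
Compare {D}: total 168.
No size-1 selection does better; minimum is 86.

86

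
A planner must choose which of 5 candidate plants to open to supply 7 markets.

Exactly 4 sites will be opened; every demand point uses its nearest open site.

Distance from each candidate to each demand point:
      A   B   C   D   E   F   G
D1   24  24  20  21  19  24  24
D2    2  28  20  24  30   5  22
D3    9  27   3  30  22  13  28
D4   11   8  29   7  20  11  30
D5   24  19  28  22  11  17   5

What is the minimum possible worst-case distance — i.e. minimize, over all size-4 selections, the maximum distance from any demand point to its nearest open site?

11

Open {D1, D3, D4, D5}.
  Farthest demand point is E at distance 11 (to D5); all others are ≤ 11.
With {D2, D3, D4, D5} the worst case is 11.
With {D1, D2, D4, D5} the worst case is 20.
No size-4 selection achieves below 11.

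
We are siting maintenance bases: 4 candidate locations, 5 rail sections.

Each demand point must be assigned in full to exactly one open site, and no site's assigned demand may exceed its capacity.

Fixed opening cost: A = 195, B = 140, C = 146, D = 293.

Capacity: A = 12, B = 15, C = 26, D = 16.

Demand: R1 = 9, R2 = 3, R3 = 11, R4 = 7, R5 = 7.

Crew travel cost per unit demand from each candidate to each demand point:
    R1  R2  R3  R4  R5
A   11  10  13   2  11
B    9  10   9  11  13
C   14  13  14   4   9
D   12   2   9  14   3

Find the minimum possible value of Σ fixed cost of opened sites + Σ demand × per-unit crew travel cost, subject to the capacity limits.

632

Open {B, C}; cheapest assignment that respects the capacities:
  B (cap 15, load 14): R2, R3 — cost 3×10 + 11×9 = 129
  C (cap 26, load 23): R1, R4, R5 — cost 9×14 + 7×4 + 7×9 = 217
  Shipping 346, fixed 286 → total 632.
  Any other capacity-feasible assignment to {B, C} ships for at least 346.
Compare {A, C}: its best feasible assignment gives total 715.
Compare {C, D}: its best feasible assignment gives total 761.
Every other set of open sites that can feasibly serve all demand totals ≥ 715 even under its best assignment. Minimum: 632.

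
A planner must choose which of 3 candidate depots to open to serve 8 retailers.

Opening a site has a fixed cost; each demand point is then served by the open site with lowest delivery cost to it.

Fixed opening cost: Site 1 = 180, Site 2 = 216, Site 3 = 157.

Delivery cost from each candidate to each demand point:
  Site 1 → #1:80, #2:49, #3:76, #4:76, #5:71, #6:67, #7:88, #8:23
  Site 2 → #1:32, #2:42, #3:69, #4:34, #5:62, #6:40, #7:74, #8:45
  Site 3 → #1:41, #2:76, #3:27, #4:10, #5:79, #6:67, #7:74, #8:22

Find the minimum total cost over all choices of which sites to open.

553

Open {Site 3}: assign each demand point to its cheapest open site.
  #1→Site 3 41, #2→Site 3 76, #3→Site 3 27, #4→Site 3 10, #5→Site 3 79, #6→Site 3 67, #7→Site 3 74, #8→Site 3 22
  delivery cost 396, fixed 157 → total 553.
Compare {Site 2}: delivery cost 398 + fixed 216 = 614.
Compare {Site 2, Site 3}: delivery cost 309 + fixed 373 = 682.
Compare {Site 1, Site 3}: delivery cost 361 + fixed 337 = 698.
All other subsets cost ≥ 614. Minimum total cost: 553.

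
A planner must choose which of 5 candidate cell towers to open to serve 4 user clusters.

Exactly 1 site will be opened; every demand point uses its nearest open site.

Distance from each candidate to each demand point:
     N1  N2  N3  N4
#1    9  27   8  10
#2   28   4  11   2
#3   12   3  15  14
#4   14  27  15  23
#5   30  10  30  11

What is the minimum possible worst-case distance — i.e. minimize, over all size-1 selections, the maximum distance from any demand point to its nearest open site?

Open {#3}.
  Farthest demand point is N3 at distance 15 (to #3); all others are ≤ 15.
With {#1} the worst case is 27.
With {#4} the worst case is 27.
No size-1 selection achieves below 15.

15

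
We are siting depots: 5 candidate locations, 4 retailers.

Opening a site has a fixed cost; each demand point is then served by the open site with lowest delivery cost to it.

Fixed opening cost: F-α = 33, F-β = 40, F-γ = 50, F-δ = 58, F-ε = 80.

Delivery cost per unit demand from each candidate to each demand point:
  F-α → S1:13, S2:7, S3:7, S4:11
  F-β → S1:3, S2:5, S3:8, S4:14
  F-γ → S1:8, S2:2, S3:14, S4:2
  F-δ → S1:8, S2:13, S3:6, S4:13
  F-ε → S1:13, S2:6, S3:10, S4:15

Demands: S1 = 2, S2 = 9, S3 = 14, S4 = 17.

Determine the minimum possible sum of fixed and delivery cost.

249

Open {F-α, F-γ}: assign each demand point to its cheapest open site.
  S1→F-γ 2×8=16, S2→F-γ 9×2=18, S3→F-α 14×7=98, S4→F-γ 17×2=34
  delivery cost 166, fixed 83 → total 249.
Compare {F-β, F-γ}: delivery cost 170 + fixed 90 = 260.
Compare {F-γ, F-δ}: delivery cost 152 + fixed 108 = 260.
Compare {F-α, F-β, F-γ}: delivery cost 156 + fixed 123 = 279.
All other subsets cost ≥ 260. Minimum total cost: 249.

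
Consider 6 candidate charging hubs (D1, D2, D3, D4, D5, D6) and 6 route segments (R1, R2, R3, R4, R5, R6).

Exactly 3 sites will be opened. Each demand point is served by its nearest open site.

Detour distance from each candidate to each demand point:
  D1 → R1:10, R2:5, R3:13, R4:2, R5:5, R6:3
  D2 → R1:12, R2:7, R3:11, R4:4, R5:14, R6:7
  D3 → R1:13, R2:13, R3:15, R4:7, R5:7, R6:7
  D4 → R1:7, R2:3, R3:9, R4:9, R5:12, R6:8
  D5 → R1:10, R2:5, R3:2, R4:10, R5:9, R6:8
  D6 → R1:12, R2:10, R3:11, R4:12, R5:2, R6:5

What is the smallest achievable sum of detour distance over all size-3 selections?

22

Open {D1, D4, D5}.
  R1→D4 7, R2→D4 3, R3→D5 2, R4→D1 2, R5→D1 5, R6→D1 3  ⇒ total 22.
Compare {D1, D5, D6}: total 24.
Compare {D1, D4, D6}: total 26.
No size-3 selection does better; minimum is 22.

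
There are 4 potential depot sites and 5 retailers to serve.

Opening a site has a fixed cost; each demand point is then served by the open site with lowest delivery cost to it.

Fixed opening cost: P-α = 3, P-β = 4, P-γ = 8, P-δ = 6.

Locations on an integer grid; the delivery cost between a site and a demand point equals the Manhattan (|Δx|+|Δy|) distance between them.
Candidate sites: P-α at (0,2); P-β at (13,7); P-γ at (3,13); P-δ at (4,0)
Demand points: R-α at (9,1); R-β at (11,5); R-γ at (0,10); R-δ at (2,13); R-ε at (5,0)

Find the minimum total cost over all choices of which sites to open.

Open {P-β, P-γ, P-δ}: assign each demand point to its cheapest open site.
  R-α→P-δ 6, R-β→P-β 4, R-γ→P-γ 6, R-δ→P-γ 1, R-ε→P-δ 1
  delivery cost 18, fixed 18 → total 36.
Compare {P-α, P-β, P-γ, P-δ}: delivery cost 18 + fixed 21 = 39.
Compare {P-γ, P-δ}: delivery cost 26 + fixed 14 = 40.
Compare {P-α, P-β, P-γ}: delivery cost 28 + fixed 15 = 43.
All other subsets cost ≥ 39. Minimum total cost: 36.

36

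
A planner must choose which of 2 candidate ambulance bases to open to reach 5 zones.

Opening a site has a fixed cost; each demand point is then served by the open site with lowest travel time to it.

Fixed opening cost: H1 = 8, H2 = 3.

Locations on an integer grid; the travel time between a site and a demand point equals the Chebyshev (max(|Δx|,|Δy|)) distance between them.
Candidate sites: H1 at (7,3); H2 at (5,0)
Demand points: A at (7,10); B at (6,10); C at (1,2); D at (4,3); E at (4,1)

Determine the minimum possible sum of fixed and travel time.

Open {H2}: assign each demand point to its cheapest open site.
  A→H2 10, B→H2 10, C→H2 4, D→H2 3, E→H2 1
  travel time 28, fixed 3 → total 31.
Compare {H1, H2}: travel time 22 + fixed 11 = 33.
Compare {H1}: travel time 26 + fixed 8 = 34.

31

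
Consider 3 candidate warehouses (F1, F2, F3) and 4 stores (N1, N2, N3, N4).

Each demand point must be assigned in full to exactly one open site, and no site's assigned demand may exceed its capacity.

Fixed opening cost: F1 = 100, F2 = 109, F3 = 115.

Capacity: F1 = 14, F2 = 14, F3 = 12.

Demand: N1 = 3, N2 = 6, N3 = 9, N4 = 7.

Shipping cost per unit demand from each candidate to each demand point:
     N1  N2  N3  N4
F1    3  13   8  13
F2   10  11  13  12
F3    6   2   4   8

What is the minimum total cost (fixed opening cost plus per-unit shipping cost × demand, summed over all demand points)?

Open {F2, F3}; cheapest assignment that respects the capacities:
  F2 (cap 14, load 13): N2, N4 — cost 6×11 + 7×12 = 150
  F3 (cap 12, load 12): N1, N3 — cost 3×6 + 9×4 = 54
  Shipping 204, fixed 224 → total 428.
  Any other capacity-feasible assignment to {F2, F3} ships for at least 204.
Compare {F1, F3}: its best feasible assignment gives total 438.
Compare {F1, F2}: its best feasible assignment gives total 440.
Every other set of open sites that can feasibly serve all demand totals ≥ 438 even under its best assignment. Minimum: 428.

428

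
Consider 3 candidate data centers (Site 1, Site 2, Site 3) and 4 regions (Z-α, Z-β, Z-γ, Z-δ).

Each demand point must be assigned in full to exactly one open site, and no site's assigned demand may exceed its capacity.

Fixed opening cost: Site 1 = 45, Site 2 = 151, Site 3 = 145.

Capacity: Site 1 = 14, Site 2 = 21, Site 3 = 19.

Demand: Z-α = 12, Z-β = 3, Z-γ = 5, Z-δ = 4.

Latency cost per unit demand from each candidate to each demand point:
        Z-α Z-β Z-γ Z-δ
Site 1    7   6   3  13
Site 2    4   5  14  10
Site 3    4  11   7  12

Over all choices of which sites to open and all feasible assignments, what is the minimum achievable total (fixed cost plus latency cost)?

314

Open {Site 1, Site 2}; cheapest assignment that respects the capacities:
  Site 1 (cap 14, load 5): Z-γ — cost 5×3 = 15
  Site 2 (cap 21, load 19): Z-α, Z-β, Z-δ — cost 12×4 + 3×5 + 4×10 = 103
  Shipping 118, fixed 196 → total 314.
  Any other capacity-feasible assignment to {Site 1, Site 2} ships for at least 118.
Compare {Site 1, Site 3}: its best feasible assignment gives total 319.
Compare {Site 2, Site 3}: its best feasible assignment gives total 434.
Every other set of open sites that can feasibly serve all demand totals ≥ 319 even under its best assignment. Minimum: 314.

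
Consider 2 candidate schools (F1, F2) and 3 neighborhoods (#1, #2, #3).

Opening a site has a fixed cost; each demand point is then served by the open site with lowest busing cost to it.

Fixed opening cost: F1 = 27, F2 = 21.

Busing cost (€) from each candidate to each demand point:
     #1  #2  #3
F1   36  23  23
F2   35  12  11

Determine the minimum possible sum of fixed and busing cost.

Open {F2}: assign each demand point to its cheapest open site.
  #1→F2 35, #2→F2 12, #3→F2 11
  busing cost 58, fixed 21 → total 79.
Compare {F1, F2}: busing cost 58 + fixed 48 = 106.
Compare {F1}: busing cost 82 + fixed 27 = 109.

79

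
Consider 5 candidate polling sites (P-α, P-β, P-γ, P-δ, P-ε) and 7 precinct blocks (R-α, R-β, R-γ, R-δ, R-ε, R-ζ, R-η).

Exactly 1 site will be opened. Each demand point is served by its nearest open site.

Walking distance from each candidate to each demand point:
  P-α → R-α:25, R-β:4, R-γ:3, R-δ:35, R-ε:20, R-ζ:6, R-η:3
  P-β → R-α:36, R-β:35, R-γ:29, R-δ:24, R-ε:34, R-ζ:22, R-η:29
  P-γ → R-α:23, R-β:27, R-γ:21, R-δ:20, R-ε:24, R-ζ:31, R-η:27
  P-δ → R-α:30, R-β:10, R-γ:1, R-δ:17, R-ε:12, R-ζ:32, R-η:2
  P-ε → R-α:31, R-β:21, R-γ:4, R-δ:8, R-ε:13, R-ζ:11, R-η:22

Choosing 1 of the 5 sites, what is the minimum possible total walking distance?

Open {P-α}.
  R-α→P-α 25, R-β→P-α 4, R-γ→P-α 3, R-δ→P-α 35, R-ε→P-α 20, R-ζ→P-α 6, R-η→P-α 3  ⇒ total 96.
Compare {P-δ}: total 104.
Compare {P-ε}: total 110.
No size-1 selection does better; minimum is 96.

96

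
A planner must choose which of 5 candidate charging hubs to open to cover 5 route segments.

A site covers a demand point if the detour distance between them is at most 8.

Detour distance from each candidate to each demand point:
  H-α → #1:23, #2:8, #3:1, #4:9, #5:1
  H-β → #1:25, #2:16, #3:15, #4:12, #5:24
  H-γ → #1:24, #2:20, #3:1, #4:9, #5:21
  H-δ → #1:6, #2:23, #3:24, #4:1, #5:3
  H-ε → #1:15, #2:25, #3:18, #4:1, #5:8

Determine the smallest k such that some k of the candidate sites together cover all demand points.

Coverage sets (demand points within 8 of each site):
  H-α: {#2, #3, #5}
  H-β: {}
  H-γ: {#3}
  H-δ: {#1, #4, #5}
  H-ε: {#4, #5}
No single site covers all 5 demand points.
But {H-α, H-δ} covers everything, so the minimum is 2.

2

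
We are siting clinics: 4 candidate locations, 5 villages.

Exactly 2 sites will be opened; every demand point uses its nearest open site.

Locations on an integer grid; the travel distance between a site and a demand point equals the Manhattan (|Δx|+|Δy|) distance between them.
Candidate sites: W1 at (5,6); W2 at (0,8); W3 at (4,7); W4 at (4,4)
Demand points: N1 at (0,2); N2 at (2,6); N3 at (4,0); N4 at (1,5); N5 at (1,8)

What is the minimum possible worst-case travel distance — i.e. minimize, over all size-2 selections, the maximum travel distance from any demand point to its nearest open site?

6

Open {W1, W4}.
  Farthest demand point is N1 at travel distance 6 (to W4); all others are ≤ 6.
With {W2, W4} the worst case is 6.
With {W3, W4} the worst case is 6.
No size-2 selection achieves below 6.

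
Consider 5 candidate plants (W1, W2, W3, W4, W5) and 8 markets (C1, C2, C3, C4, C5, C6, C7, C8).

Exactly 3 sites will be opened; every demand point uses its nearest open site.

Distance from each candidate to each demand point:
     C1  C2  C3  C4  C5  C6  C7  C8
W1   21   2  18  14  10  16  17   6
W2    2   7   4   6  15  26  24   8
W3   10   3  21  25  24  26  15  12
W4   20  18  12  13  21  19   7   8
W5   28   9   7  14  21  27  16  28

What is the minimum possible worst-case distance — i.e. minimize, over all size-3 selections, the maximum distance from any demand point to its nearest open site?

16

Open {W1, W2, W3}.
  Farthest demand point is C6 at distance 16 (to W1); all others are ≤ 16.
With {W1, W2, W4} the worst case is 16.
With {W1, W2, W5} the worst case is 16.
No size-3 selection achieves below 16.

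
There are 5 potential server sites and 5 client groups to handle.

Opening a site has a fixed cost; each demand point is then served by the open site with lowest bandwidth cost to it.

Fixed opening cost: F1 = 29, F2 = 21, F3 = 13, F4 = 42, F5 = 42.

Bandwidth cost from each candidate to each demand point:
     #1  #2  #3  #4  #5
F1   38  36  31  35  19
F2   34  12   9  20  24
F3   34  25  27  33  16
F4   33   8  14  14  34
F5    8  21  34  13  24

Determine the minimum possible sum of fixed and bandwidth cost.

120

Open {F2}: assign each demand point to its cheapest open site.
  #1→F2 34, #2→F2 12, #3→F2 9, #4→F2 20, #5→F2 24
  bandwidth cost 99, fixed 21 → total 120.
Compare {F2, F3}: bandwidth cost 91 + fixed 34 = 125.
Compare {F2, F5}: bandwidth cost 66 + fixed 63 = 129.
Compare {F2, F3, F5}: bandwidth cost 58 + fixed 76 = 134.
All other subsets cost ≥ 125. Minimum total cost: 120.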